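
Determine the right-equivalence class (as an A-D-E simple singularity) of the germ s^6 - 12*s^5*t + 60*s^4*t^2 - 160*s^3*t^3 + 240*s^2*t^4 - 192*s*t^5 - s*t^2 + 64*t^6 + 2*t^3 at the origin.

The Hessian of f at 0 has rank 0. Corank 2; j^3 = -t^2*(s - 2*t) has shape L^2 M (L != M), so D-series; mu = 7 gives D_7.

D_{7}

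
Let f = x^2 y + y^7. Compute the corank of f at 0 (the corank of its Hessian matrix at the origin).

The Hessian at 0 is [[0, 0], [0, 0]] of rank 0; hence corank 2.

2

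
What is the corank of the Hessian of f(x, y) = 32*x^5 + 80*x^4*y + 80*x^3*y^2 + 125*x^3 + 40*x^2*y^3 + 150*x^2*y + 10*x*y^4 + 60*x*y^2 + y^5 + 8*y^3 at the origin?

Hessian at 0 has rank 0.

2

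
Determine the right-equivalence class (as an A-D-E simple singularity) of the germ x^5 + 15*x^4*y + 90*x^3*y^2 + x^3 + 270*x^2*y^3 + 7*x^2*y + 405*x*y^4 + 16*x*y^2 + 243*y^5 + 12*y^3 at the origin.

The Hessian of f at 0 has rank 0. Corank 2; j^3 = (x + 2*y)^2*(x + 3*y) has shape L^2 M (L != M), so D-series; mu = 6 gives D_6.

D_6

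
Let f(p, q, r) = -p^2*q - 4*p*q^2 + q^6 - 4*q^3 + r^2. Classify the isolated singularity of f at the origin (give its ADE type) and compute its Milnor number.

Type D_7, Milnor number mu = 7.

The Hessian of f at 0 is [[0, 0, 0], [0, 0, 0], [0, 0, 2]] with rank 1, so corank 2. A Groebner basis of the Jacobian ideal J(f) in C{p,q,r} is {-p^2/6 + q^5 + 2*q^2/3, p^3 + 8*q^3, p*q + 2*q^2, r}; counting standard monomials gives mu = 7. Corank 2; j^3 = -q*(p + 2*q)^2 has shape L^2 M (L != M), so D-series; mu = 7 gives D_7.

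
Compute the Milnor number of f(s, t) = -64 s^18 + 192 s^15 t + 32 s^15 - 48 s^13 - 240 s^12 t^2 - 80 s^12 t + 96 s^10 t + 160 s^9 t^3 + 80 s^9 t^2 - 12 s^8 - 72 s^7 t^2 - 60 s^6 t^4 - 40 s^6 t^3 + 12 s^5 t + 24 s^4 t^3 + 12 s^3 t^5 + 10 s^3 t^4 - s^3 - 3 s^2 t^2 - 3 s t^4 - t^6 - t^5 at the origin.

8

The Hessian of f at 0 is [[0, 0], [0, 0]] with rank 0, so corank 2. A Groebner basis of the Jacobian ideal J(f) in C{s,t} is {t^4, s^3, s^2/2 + s*t^2}; counting standard monomials gives mu = 8. Corank 2; j^3 = -s^3 is a perfect cube, so E-series; the 5-jet and mu = 8 give E_8.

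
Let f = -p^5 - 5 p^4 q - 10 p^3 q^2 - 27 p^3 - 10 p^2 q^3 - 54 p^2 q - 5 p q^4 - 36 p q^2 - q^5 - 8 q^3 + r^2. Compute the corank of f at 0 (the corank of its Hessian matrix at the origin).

2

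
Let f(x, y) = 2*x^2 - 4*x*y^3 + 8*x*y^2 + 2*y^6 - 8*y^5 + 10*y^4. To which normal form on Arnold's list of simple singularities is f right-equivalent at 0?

A_{3}

The Hessian of f at 0 is [[4, 0], [0, 0]] with rank 1, so corank 1. A Groebner basis of the Jacobian ideal J(f) in C{x,y} is {x^2, x*y, x/2 + y^2}; counting standard monomials gives mu = 3. Corank 1: A-series; mu = 3 gives A_3.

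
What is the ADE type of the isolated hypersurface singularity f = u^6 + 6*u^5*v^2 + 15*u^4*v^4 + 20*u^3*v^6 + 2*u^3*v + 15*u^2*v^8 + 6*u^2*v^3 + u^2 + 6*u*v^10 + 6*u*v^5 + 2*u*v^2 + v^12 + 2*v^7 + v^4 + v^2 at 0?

The Hessian of f at 0 is [[2, 0], [0, 2]] with rank 2, so corank 0. A Groebner basis of the Jacobian ideal J(f) in C{u,v} is {u, v}; counting standard monomials gives mu = 1. Corank 0: nondegenerate Morse point, so A_1.

A1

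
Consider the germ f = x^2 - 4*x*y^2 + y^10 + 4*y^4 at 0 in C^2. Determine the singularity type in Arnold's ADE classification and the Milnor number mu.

Type A_{9}, Milnor number mu = 9.

The Hessian of f at 0 has rank 1. Corank 1: A-series; mu = 9 gives A_9.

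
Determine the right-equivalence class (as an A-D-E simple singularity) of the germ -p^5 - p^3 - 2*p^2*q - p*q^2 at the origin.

The Hessian of f at 0 is [[0, 0], [0, 0]] with rank 0, so corank 2. A Groebner basis of the Jacobian ideal J(f) in C{p,q} is {p*q/5 + q^4 + q^2/5, p*q^2 + q^3, p^2 + p*q}; counting standard monomials gives mu = 6. Corank 2; j^3 = -p*(p + q)^2 has shape L^2 M (L != M), so D-series; mu = 6 gives D_6.

D_{6}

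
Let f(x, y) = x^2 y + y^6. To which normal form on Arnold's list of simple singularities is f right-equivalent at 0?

D7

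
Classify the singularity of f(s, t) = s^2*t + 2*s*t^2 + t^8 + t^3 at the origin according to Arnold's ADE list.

D9

The Hessian of f at 0 has rank 0. Corank 2; j^3 = t*(s + t)^2 has shape L^2 M (L != M), so D-series; mu = 9 gives D_9.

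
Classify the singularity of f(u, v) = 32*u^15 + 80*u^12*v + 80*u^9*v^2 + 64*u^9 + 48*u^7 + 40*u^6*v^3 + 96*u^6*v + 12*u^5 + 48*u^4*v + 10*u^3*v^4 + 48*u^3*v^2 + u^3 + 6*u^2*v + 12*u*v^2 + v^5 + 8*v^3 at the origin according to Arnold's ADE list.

E_{8}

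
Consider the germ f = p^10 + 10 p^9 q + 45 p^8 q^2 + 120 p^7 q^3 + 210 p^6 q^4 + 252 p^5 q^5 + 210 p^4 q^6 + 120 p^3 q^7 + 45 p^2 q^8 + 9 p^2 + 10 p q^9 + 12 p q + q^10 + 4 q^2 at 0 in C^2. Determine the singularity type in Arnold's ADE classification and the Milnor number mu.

The Hessian of f at 0 is [[18, 12], [12, 8]] with rank 1, so corank 1. A Groebner basis of the Jacobian ideal J(f) in C{p,q} is {q^9, p + 2*q/3}; counting standard monomials gives mu = 9. Corank 1: A-series; mu = 9 gives A_9.

Type A9, Milnor number mu = 9.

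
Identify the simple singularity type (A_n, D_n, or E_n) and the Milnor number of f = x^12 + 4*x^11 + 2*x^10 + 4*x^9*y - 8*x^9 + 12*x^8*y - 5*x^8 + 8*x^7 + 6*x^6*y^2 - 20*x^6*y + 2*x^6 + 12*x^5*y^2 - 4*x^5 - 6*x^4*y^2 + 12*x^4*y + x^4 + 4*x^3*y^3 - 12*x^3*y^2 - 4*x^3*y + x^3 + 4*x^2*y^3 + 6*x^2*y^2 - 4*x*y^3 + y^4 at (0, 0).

The Hessian of f at 0 is [[0, 0], [0, 0]] with rank 0, so corank 2. A Groebner basis of the Jacobian ideal J(f) in C{x,y} is {y^4, x*y^2 - y^3/3, x^2}; counting standard monomials gives mu = 6. Corank 2; j^3 = x^3 is a perfect cube, so E-series; the 4-jet and mu = 6 give E_6.

Type E6, Milnor number mu = 6.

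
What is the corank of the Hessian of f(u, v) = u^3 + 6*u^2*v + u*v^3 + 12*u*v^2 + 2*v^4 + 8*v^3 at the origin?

2

Hessian at 0 has rank 0.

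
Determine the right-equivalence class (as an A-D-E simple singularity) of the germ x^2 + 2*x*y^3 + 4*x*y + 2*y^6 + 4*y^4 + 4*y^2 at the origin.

A_{5}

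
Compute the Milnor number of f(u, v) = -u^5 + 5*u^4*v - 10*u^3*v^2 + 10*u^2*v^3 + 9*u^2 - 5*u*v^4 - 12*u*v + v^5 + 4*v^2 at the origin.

4

The Hessian of f at 0 is [[18, -12], [-12, 8]] with rank 1, so corank 1. A Groebner basis of the Jacobian ideal J(f) in C{u,v} is {v^4, u - 2*v/3}; counting standard monomials gives mu = 4. Corank 1: A-series; mu = 4 gives A_4.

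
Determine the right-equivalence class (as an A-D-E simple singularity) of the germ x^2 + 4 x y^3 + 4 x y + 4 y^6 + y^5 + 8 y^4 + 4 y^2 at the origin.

A_4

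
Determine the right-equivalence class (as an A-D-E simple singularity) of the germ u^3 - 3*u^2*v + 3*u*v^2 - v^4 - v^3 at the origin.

E_6

The Hessian of f at 0 has rank 0. Corank 2; j^3 = (u - v)^3 is a perfect cube, so E-series; the 4-jet and mu = 6 give E_6.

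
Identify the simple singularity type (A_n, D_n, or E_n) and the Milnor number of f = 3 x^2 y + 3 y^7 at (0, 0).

Type D_{8}, Milnor number mu = 8.

The Hessian of f at 0 has rank 0. Corank 2; j^3 = 3*x^2*y has shape L^2 M (L != M), so D-series; mu = 8 gives D_8.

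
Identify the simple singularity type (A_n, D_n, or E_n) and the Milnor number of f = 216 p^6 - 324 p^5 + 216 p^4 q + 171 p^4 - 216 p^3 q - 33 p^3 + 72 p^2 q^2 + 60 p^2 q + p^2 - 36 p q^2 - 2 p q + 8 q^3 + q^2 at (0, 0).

Type A2, Milnor number mu = 2.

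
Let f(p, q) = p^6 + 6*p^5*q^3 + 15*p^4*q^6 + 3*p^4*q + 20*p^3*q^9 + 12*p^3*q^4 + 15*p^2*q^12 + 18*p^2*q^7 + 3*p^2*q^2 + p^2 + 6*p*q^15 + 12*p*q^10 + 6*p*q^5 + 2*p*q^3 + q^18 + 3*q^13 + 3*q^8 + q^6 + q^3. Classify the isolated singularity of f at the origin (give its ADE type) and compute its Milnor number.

The Hessian of f at 0 has rank 1. Corank 1: A-series; mu = 2 gives A_2.

Type A_{2}, Milnor number mu = 2.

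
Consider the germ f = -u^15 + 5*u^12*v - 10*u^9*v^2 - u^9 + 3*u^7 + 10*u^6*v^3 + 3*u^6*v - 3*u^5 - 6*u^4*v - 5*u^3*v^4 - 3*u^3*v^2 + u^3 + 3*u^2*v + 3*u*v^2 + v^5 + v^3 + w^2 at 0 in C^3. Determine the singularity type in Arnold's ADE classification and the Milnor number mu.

Type E_{8}, Milnor number mu = 8.

The Hessian of f at 0 has rank 1. Corank 2; j^3 = (u + v)^3 is a perfect cube, so E-series; the 5-jet and mu = 8 give E_8.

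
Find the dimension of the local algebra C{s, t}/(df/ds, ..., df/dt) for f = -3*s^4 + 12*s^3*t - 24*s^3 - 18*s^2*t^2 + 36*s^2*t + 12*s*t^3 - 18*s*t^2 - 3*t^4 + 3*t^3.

The Hessian of f at 0 is [[0, 0], [0, 0]] with rank 0, so corank 2. A Groebner basis of the Jacobian ideal J(f) in C{s,t} is {t^4, s*t^2 - 2*t^3/3, s^2 - s*t + t^2/4}; counting standard monomials gives mu = 6. Corank 2; j^3 = -3*(2*s - t)^3 is a perfect cube, so E-series; the 4-jet and mu = 6 give E_6.

6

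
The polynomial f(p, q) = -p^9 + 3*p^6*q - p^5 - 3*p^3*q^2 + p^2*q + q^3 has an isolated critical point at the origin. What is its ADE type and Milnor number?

Type D4, Milnor number mu = 4.

The Hessian of f at 0 is [[0, 0], [0, 0]] with rank 0, so corank 2. A Groebner basis of the Jacobian ideal J(f) in C{p,q} is {q^3, p^2 + 3*q^2, p*q}; counting standard monomials gives mu = 4. Corank 2; j^3 = q*(p^2 + q^2) splits into three distinct lines over C (the quadratic factor has nonzero discriminant), so D_4.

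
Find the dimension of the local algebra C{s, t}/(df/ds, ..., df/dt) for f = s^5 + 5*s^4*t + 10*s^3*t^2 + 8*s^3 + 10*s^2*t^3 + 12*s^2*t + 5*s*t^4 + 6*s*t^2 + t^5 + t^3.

8

The Hessian of f at 0 has rank 0. Corank 2; j^3 = (2*s + t)^3 is a perfect cube, so E-series; the 5-jet and mu = 8 give E_8.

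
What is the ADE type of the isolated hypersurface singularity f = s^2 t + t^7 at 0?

The Hessian of f at 0 has rank 0. Corank 2; j^3 = s^2*t has shape L^2 M (L != M), so D-series; mu = 8 gives D_8.

D_{8}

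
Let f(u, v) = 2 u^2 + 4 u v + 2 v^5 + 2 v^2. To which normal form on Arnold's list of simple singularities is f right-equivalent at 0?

A_{4}

The Hessian of f at 0 has rank 1. Corank 1: A-series; mu = 4 gives A_4.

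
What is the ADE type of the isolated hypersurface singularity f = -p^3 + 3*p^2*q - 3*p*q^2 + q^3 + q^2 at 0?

A_{2}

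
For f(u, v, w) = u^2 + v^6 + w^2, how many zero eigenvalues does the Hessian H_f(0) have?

The Hessian at 0 is [[2, 0, 0], [0, 0, 0], [0, 0, 2]] of rank 2; hence corank 1.

1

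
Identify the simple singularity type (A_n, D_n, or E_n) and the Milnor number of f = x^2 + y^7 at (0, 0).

Type A_{6}, Milnor number mu = 6.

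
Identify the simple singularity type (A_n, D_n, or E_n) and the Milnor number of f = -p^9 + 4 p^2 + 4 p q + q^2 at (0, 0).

Type A_{8}, Milnor number mu = 8.

The Hessian of f at 0 has rank 1. Corank 1: A-series; mu = 8 gives A_8.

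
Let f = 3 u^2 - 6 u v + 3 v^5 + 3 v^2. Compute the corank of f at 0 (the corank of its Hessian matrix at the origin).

1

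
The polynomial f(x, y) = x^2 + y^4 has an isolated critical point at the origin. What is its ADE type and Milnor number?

The Hessian of f at 0 has rank 1. Corank 1: A-series; mu = 3 gives A_3.

Type A3, Milnor number mu = 3.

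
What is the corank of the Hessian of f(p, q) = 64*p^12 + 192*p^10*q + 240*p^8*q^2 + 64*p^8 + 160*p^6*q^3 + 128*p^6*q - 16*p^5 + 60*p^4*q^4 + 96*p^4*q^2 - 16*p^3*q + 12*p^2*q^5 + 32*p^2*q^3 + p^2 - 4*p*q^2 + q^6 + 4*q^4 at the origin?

Hessian at 0 has rank 1.

1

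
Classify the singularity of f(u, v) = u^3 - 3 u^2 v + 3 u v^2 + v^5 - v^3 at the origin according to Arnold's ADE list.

E_{8}

The Hessian of f at 0 has rank 0. Corank 2; j^3 = (u - v)^3 is a perfect cube, so E-series; the 5-jet and mu = 8 give E_8.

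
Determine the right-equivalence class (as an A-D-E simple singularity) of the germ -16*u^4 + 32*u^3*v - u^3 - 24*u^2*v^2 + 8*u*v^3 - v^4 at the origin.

E_{6}

The Hessian of f at 0 has rank 0. Corank 2; j^3 = -u^3 is a perfect cube, so E-series; the 4-jet and mu = 6 give E_6.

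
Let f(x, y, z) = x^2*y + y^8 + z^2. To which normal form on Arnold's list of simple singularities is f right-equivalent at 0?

The Hessian of f at 0 is [[0, 0, 0], [0, 0, 0], [0, 0, 2]] with rank 1, so corank 2. A Groebner basis of the Jacobian ideal J(f) in C{x,y,z} is {x^2/8 + y^7, x^3, x*y, z}; counting standard monomials gives mu = 9. Corank 2; j^3 = x^2*y has shape L^2 M (L != M), so D-series; mu = 9 gives D_9.

D_{9}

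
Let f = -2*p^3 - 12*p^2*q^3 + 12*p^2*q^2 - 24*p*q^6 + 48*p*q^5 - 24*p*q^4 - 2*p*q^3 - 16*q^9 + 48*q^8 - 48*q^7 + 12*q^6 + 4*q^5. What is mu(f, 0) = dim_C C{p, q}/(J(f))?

7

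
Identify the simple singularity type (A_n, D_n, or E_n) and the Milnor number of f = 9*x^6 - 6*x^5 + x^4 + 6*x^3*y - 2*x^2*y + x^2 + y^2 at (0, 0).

Type A1, Milnor number mu = 1.

The Hessian of f at 0 is [[2, 0], [0, 2]] with rank 2, so corank 0. A Groebner basis of the Jacobian ideal J(f) in C{x,y} is {x, y}; counting standard monomials gives mu = 1. Corank 0: nondegenerate Morse point, so A_1.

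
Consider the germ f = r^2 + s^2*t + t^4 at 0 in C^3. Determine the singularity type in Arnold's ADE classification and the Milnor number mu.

Type D_{5}, Milnor number mu = 5.

The Hessian of f at 0 is [[0, 0, 0], [0, 0, 0], [0, 0, 2]] with rank 1, so corank 2. A Groebner basis of the Jacobian ideal J(f) in C{s,t,r} is {s^3, s^2/4 + t^3, s*t, r}; counting standard monomials gives mu = 5. Corank 2; j^3 = s^2*t has shape L^2 M (L != M), so D-series; mu = 5 gives D_5.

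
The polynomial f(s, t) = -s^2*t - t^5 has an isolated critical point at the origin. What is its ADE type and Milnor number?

The Hessian of f at 0 has rank 0. Corank 2; j^3 = -s^2*t has shape L^2 M (L != M), so D-series; mu = 6 gives D_6.

Type D_6, Milnor number mu = 6.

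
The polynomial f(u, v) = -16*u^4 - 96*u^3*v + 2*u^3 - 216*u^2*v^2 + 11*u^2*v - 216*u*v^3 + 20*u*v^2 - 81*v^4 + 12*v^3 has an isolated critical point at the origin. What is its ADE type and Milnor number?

The Hessian of f at 0 is [[0, 0], [0, 0]] with rank 0, so corank 2. A Groebner basis of the Jacobian ideal J(f) in C{u,v} is {u*v^2 - u*v/4 - v^2/2, u*v/8 + v^3 + v^2/4, u^2 + 7*u*v/2 + 3*v^2}; counting standard monomials gives mu = 5. Corank 2; j^3 = (u + 2*v)^2*(2*u + 3*v) has shape L^2 M (L != M), so D-series; mu = 5 gives D_5.

Type D5, Milnor number mu = 5.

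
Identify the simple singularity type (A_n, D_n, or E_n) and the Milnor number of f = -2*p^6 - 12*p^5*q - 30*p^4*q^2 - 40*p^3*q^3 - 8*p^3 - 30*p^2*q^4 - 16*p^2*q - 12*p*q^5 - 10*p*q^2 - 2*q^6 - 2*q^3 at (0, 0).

Type D7, Milnor number mu = 7.

The Hessian of f at 0 has rank 0. Corank 2; j^3 = -2*(p + q)*(2*p + q)^2 has shape L^2 M (L != M), so D-series; mu = 7 gives D_7.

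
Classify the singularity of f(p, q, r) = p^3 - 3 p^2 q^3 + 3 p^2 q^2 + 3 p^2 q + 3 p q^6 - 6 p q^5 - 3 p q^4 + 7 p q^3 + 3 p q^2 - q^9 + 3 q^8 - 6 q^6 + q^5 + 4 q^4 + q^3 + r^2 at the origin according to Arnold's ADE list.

The Hessian of f at 0 is [[0, 0, 0], [0, 0, 0], [0, 0, 2]] with rank 1, so corank 2. A Groebner basis of the Jacobian ideal J(f) in C{p,q,r} is {-p^2 - 2*p*q + q^4 - q^3/3 - q^2, p^3 + 2*p^2 + 4*p*q + 5*q^3/3 + 2*q^2, p^2*q - 5*p^2/3 - 10*p*q/3 - 14*q^3/9 - 5*q^2/3, p^2 + p*q^2 + 2*p*q + 4*q^3/3 + q^2, r}; counting standard monomials gives mu = 7. Corank 2; j^3 = (p + q)^3 is a perfect cube, so E-series; the 4-jet and mu = 7 give E_7.

E_{7}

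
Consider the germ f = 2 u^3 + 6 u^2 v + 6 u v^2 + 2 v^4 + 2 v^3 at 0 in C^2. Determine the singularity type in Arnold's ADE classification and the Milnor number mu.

The Hessian of f at 0 is [[0, 0], [0, 0]] with rank 0, so corank 2. A Groebner basis of the Jacobian ideal J(f) in C{u,v} is {v^3, u^2 + 2*u*v + v^2}; counting standard monomials gives mu = 6. Corank 2; j^3 = 2*(u + v)^3 is a perfect cube, so E-series; the 4-jet and mu = 6 give E_6.

Type E_{6}, Milnor number mu = 6.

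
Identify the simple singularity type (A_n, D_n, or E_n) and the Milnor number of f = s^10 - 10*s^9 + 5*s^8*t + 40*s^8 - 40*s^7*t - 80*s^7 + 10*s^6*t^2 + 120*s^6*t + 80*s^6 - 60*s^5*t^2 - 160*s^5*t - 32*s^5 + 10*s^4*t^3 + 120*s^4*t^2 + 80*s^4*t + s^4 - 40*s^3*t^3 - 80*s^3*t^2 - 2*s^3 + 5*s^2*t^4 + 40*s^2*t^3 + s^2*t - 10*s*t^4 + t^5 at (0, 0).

Type D_{6}, Milnor number mu = 6.

The Hessian of f at 0 has rank 0. Corank 2; j^3 = -s^2*(2*s - t) has shape L^2 M (L != M), so D-series; mu = 6 gives D_6.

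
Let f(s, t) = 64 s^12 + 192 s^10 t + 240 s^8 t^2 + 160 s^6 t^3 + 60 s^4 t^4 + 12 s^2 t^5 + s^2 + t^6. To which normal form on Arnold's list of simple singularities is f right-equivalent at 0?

A5

The Hessian of f at 0 is [[2, 0], [0, 0]] with rank 1, so corank 1. A Groebner basis of the Jacobian ideal J(f) in C{s,t} is {t^5, s}; counting standard monomials gives mu = 5. Corank 1: A-series; mu = 5 gives A_5.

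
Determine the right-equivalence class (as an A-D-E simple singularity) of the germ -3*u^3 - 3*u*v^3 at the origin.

E7

The Hessian of f at 0 is [[0, 0], [0, 0]] with rank 0, so corank 2. A Groebner basis of the Jacobian ideal J(f) in C{u,v} is {u^3, u*v^2, 3*u^2 + v^3}; counting standard monomials gives mu = 7. Corank 2; j^3 = -3*u^3 is a perfect cube, so E-series; the 4-jet and mu = 7 give E_7.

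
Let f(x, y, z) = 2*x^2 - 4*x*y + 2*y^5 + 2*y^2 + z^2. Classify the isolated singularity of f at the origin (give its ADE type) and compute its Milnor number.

Type A_{4}, Milnor number mu = 4.

The Hessian of f at 0 has rank 2. Corank 1: A-series; mu = 4 gives A_4.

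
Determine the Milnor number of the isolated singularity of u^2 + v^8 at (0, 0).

7

The Hessian of f at 0 has rank 1. Corank 1: A-series; mu = 7 gives A_7.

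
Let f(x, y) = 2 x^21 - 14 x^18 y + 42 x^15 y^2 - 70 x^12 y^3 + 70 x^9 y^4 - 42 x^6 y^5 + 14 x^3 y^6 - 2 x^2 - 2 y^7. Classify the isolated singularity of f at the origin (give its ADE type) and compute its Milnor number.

Type A6, Milnor number mu = 6.

The Hessian of f at 0 has rank 1. Corank 1: A-series; mu = 6 gives A_6.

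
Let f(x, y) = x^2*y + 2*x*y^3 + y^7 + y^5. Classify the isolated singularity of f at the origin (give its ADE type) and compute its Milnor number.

The Hessian of f at 0 is [[0, 0], [0, 0]] with rank 0, so corank 2. A Groebner basis of the Jacobian ideal J(f) in C{x,y} is {x^2*y^2 + x^2/7 + x*y^2/7, x^3 - x^2/7 - x*y^2/7, x*y + y^3}; counting standard monomials gives mu = 8. Corank 2; j^3 = x^2*y has shape L^2 M (L != M), so D-series; mu = 8 gives D_8.

Type D_8, Milnor number mu = 8.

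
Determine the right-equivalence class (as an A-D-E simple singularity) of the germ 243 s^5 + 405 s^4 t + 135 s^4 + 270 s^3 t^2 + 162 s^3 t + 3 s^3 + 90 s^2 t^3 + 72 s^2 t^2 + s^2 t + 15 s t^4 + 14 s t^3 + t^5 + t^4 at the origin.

D_5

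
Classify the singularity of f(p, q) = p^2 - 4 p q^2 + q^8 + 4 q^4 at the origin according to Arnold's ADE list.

A7

The Hessian of f at 0 has rank 1. Corank 1: A-series; mu = 7 gives A_7.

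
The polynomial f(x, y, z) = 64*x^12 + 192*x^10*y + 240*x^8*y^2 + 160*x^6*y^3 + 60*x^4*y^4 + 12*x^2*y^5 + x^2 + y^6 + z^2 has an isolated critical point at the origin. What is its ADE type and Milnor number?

Type A_{5}, Milnor number mu = 5.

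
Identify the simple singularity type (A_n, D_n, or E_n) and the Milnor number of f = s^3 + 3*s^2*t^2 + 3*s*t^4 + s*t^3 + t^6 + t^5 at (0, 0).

The Hessian of f at 0 is [[0, 0], [0, 0]] with rank 0, so corank 2. A Groebner basis of the Jacobian ideal J(f) in C{s,t} is {-s^2 + t^4 - t^3/3, s^3, s^2*t + s^2/3 + t^3/9, s^2 + s*t^2 + t^3/3}; counting standard monomials gives mu = 7. Corank 2; j^3 = s^3 is a perfect cube, so E-series; the 4-jet and mu = 7 give E_7.

Type E7, Milnor number mu = 7.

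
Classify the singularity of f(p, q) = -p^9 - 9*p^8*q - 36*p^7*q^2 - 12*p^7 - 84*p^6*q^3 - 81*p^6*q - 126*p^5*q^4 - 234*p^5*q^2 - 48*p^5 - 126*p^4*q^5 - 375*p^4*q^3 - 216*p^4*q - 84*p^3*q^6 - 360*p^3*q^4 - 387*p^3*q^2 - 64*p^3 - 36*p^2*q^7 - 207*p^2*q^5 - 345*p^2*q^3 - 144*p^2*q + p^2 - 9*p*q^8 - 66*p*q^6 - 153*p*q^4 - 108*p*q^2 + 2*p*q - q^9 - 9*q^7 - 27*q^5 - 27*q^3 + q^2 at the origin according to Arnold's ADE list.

The Hessian of f at 0 has rank 1. Corank 1: A-series; mu = 2 gives A_2.

A_2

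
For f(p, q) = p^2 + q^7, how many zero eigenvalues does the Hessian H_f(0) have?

1

The Hessian at 0 is [[2, 0], [0, 0]] of rank 1; hence corank 1.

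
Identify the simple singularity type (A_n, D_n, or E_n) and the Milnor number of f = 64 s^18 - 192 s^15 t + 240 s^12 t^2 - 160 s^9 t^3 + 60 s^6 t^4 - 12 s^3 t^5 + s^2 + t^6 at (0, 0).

Type A_5, Milnor number mu = 5.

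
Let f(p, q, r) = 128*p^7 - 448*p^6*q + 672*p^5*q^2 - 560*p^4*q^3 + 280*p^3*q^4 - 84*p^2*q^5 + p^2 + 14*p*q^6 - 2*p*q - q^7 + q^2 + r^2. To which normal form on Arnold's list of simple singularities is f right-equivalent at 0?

A_6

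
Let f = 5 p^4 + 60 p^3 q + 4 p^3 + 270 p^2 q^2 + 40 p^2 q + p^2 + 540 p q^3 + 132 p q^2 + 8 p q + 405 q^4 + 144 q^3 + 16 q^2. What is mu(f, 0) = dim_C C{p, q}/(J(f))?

3

The Hessian of f at 0 has rank 1. Corank 1: A-series; mu = 3 gives A_3.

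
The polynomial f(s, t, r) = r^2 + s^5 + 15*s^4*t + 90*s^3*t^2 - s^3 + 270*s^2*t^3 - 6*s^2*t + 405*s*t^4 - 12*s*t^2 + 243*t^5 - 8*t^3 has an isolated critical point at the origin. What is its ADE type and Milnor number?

Type E8, Milnor number mu = 8.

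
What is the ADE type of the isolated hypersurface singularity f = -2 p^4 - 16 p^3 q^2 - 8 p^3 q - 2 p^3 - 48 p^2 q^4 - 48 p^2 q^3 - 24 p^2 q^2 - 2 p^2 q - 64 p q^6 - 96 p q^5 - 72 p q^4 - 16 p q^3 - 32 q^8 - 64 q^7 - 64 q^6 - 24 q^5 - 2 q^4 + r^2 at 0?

D5

The Hessian of f at 0 has rank 1. Corank 2; j^3 = -2*p^2*(p + q) has shape L^2 M (L != M), so D-series; mu = 5 gives D_5.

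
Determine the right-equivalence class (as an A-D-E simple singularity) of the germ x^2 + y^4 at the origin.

The Hessian of f at 0 has rank 1. Corank 1: A-series; mu = 3 gives A_3.

A_3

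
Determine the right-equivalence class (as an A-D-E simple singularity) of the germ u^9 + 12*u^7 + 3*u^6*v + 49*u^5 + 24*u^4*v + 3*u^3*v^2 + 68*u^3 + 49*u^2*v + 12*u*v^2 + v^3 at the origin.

D_4

The Hessian of f at 0 has rank 0. Corank 2; j^3 = (4*u + v)*(17*u^2 + 8*u*v + v^2) splits into three distinct lines over C (the quadratic factor has nonzero discriminant), so D_4.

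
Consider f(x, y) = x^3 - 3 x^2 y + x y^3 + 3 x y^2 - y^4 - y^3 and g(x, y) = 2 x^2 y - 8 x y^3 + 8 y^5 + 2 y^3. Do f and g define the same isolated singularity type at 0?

No.

The Hessian of f at 0 has rank 0. Corank 2; j^3 = (x - y)^3 is a perfect cube, so E-series; the 4-jet and mu = 7 give E_7. The Hessian of g at 0 has rank 0. Corank 2; j^3 = 2*y*(x^2 + y^2) splits into three distinct lines over C (the quadratic factor has nonzero discriminant), so D_4. f is E_7 but g is D_4, hence not right-equivalent.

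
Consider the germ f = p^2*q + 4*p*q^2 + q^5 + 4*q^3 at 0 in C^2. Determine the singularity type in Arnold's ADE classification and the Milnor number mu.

The Hessian of f at 0 has rank 0. Corank 2; j^3 = q*(p + 2*q)^2 has shape L^2 M (L != M), so D-series; mu = 6 gives D_6.

Type D_{6}, Milnor number mu = 6.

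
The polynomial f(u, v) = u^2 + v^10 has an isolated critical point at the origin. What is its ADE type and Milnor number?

The Hessian of f at 0 has rank 1. Corank 1: A-series; mu = 9 gives A_9.

Type A_9, Milnor number mu = 9.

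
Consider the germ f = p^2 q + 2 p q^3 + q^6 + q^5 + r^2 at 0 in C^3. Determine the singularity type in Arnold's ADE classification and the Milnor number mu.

Type D_7, Milnor number mu = 7.

The Hessian of f at 0 has rank 1. Corank 2; j^3 = p^2*q has shape L^2 M (L != M), so D-series; mu = 7 gives D_7.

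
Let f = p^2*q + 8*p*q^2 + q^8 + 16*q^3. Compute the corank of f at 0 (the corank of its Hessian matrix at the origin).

2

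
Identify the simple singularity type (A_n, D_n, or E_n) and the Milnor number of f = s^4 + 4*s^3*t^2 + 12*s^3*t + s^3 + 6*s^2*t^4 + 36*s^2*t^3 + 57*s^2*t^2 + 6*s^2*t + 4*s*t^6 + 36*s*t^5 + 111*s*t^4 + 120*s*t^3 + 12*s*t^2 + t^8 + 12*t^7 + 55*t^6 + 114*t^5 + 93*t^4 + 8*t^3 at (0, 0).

The Hessian of f at 0 is [[0, 0], [0, 0]] with rank 0, so corank 2. A Groebner basis of the Jacobian ideal J(f) in C{s,t} is {s^3 + 18*s^2 + 72*s*t + 72*t^2, s^2*t - 8*s^2 - 32*s*t - 32*t^2, 7*s^2/2 + s*t^2 + 14*s*t + 14*t^2, -3*s^2/2 - 6*s*t + t^3 - 6*t^2}; counting standard monomials gives mu = 6. Corank 2; j^3 = (s + 2*t)^3 is a perfect cube, so E-series; the 4-jet and mu = 6 give E_6.

Type E6, Milnor number mu = 6.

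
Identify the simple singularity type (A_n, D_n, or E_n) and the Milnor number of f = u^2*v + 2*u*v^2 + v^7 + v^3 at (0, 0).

Type D_8, Milnor number mu = 8.

The Hessian of f at 0 has rank 0. Corank 2; j^3 = v*(u + v)^2 has shape L^2 M (L != M), so D-series; mu = 8 gives D_8.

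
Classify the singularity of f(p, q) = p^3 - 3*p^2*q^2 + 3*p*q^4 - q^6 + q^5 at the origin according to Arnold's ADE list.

E_{8}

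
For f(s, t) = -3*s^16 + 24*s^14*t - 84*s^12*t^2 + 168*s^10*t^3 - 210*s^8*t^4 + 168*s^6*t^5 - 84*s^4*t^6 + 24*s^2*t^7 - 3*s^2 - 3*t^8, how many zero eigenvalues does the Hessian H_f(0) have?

The Hessian at 0 is [[-6, 0], [0, 0]] of rank 1; hence corank 1.

1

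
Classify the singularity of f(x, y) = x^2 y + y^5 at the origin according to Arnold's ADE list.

D_{6}

The Hessian of f at 0 has rank 0. Corank 2; j^3 = x^2*y has shape L^2 M (L != M), so D-series; mu = 6 gives D_6.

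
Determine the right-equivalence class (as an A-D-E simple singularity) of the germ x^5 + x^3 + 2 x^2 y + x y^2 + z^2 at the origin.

D6

The Hessian of f at 0 is [[0, 0, 0], [0, 0, 0], [0, 0, 2]] with rank 1, so corank 2. A Groebner basis of the Jacobian ideal J(f) in C{x,y,z} is {x*y/5 + y^4 + y^2/5, x*y^2 + y^3, x^2 + x*y, z}; counting standard monomials gives mu = 6. Corank 2; j^3 = x*(x + y)^2 has shape L^2 M (L != M), so D-series; mu = 6 gives D_6.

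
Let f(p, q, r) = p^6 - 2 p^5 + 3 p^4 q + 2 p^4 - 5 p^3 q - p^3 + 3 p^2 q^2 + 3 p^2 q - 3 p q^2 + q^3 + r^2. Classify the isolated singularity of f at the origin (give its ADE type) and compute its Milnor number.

Type E7, Milnor number mu = 7.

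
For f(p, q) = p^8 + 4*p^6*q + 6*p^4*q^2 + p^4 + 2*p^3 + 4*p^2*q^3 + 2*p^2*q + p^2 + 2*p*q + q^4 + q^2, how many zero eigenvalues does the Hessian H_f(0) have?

1

The Hessian at 0 is [[2, 2], [2, 2]] of rank 1; hence corank 1.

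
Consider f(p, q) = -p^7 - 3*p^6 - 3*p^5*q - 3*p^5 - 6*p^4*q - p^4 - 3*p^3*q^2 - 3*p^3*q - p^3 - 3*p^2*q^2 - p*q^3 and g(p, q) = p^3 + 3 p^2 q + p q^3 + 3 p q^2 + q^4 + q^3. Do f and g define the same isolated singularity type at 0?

The Hessian of f at 0 has rank 0. Corank 2; j^3 = -p^3 is a perfect cube, so E-series; the 4-jet and mu = 7 give E_7. The Hessian of g at 0 has rank 0. Corank 2; j^3 = (p + q)^3 is a perfect cube, so E-series; the 4-jet and mu = 7 give E_7. Both have type E_7, hence right-equivalent.

Yes.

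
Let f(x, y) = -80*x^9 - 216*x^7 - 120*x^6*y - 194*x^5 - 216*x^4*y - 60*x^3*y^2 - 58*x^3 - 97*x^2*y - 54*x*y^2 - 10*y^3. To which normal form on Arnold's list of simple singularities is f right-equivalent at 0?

D_4

The Hessian of f at 0 is [[0, 0], [0, 0]] with rank 0, so corank 2. A Groebner basis of the Jacobian ideal J(f) in C{x,y} is {y^3, x^2 - 6*y^2/13, x*y + 9*y^2/13}; counting standard monomials gives mu = 4. Corank 2; j^3 = -(2*x + y)*(29*x^2 + 34*x*y + 10*y^2) splits into three distinct lines over C (the quadratic factor has nonzero discriminant), so D_4.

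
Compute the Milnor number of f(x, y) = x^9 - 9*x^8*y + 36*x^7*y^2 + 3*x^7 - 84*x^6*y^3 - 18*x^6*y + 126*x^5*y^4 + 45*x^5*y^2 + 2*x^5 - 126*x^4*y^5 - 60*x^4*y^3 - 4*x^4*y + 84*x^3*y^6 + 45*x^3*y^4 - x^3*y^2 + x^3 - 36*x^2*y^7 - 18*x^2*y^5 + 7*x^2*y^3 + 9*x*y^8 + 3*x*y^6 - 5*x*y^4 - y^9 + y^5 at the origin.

8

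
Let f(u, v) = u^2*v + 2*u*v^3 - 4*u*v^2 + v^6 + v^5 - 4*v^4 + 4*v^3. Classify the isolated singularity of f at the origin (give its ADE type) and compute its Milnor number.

Type D7, Milnor number mu = 7.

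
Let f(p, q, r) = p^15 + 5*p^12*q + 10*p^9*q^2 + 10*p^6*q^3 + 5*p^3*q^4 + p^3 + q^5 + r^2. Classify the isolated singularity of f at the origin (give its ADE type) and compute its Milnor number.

Type E_{8}, Milnor number mu = 8.

The Hessian of f at 0 has rank 1. Corank 2; j^3 = p^3 is a perfect cube, so E-series; the 5-jet and mu = 8 give E_8.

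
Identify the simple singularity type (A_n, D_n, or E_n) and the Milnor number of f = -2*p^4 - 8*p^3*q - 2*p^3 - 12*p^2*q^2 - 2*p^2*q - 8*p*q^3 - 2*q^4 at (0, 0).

Type D_5, Milnor number mu = 5.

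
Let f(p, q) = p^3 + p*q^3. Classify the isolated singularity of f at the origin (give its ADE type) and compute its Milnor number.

Type E7, Milnor number mu = 7.

The Hessian of f at 0 is [[0, 0], [0, 0]] with rank 0, so corank 2. A Groebner basis of the Jacobian ideal J(f) in C{p,q} is {p^3, p*q^2, 3*p^2 + q^3}; counting standard monomials gives mu = 7. Corank 2; j^3 = p^3 is a perfect cube, so E-series; the 4-jet and mu = 7 give E_7.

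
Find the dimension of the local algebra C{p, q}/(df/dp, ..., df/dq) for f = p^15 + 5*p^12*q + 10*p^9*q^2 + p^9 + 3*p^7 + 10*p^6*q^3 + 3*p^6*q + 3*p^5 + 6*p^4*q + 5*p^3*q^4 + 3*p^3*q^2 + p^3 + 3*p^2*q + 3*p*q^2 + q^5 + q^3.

The Hessian of f at 0 has rank 0. Corank 2; j^3 = (p + q)^3 is a perfect cube, so E-series; the 5-jet and mu = 8 give E_8.

8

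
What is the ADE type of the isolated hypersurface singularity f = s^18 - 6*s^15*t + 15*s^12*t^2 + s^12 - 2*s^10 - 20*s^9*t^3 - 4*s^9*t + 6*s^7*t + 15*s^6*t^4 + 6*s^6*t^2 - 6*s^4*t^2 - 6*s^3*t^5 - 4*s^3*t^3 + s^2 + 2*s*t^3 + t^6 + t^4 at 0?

The Hessian of f at 0 has rank 1. Corank 1: A-series; mu = 3 gives A_3.

A3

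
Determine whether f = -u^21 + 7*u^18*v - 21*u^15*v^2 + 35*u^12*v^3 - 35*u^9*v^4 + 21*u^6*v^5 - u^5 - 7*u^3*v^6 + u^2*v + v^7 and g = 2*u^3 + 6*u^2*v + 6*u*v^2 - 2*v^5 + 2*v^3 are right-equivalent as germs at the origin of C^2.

No.

The Hessian of f at 0 has rank 0. Corank 2; j^3 = u^2*v has shape L^2 M (L != M), so D-series; mu = 8 gives D_8. The Hessian of g at 0 has rank 0. Corank 2; j^3 = 2*(u + v)^3 is a perfect cube, so E-series; the 5-jet and mu = 8 give E_8. f is D_8 but g is E_8, hence not right-equivalent.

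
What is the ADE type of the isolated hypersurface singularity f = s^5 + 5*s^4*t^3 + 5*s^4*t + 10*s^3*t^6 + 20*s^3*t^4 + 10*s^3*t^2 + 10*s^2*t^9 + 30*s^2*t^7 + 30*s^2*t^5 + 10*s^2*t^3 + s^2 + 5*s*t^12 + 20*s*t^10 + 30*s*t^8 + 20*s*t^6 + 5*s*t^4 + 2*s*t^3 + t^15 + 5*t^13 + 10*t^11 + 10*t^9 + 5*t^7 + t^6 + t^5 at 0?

A_4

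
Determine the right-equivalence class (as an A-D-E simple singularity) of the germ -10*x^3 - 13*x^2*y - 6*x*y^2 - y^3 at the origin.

The Hessian of f at 0 has rank 0. Corank 2; j^3 = -(2*x + y)*(5*x^2 + 4*x*y + y^2) splits into three distinct lines over C (the quadratic factor has nonzero discriminant), so D_4.

D_{4}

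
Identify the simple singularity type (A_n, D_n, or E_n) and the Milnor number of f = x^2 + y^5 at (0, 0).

Type A_4, Milnor number mu = 4.

The Hessian of f at 0 is [[2, 0], [0, 0]] with rank 1, so corank 1. A Groebner basis of the Jacobian ideal J(f) in C{x,y} is {y^4, x}; counting standard monomials gives mu = 4. Corank 1: A-series; mu = 4 gives A_4.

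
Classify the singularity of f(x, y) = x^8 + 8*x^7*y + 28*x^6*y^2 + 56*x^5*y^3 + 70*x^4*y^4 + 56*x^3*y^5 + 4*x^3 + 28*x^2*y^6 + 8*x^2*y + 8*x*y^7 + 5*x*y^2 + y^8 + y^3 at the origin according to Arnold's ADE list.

D_{9}

The Hessian of f at 0 has rank 0. Corank 2; j^3 = (x + y)*(2*x + y)^2 has shape L^2 M (L != M), so D-series; mu = 9 gives D_9.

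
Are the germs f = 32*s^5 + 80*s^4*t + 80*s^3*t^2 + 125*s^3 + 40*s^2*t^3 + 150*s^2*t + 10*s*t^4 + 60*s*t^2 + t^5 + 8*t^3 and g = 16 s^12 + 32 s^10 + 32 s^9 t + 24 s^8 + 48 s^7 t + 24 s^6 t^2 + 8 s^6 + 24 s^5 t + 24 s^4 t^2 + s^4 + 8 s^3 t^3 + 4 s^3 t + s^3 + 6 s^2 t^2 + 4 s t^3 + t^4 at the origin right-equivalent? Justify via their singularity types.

No.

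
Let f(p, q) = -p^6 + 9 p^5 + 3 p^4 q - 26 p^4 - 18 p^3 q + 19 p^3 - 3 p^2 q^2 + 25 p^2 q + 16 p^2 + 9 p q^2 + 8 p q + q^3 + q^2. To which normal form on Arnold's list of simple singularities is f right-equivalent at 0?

The Hessian of f at 0 is [[32, 8], [8, 2]] with rank 1, so corank 1. A Groebner basis of the Jacobian ideal J(f) in C{p,q} is {q^2, p + q/4}; counting standard monomials gives mu = 2. Corank 1: A-series; mu = 2 gives A_2.

A_{2}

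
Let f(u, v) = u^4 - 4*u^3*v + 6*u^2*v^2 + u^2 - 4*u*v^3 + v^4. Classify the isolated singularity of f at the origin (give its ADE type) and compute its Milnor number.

The Hessian of f at 0 is [[2, 0], [0, 0]] with rank 1, so corank 1. A Groebner basis of the Jacobian ideal J(f) in C{u,v} is {v^3, u}; counting standard monomials gives mu = 3. Corank 1: A-series; mu = 3 gives A_3.

Type A3, Milnor number mu = 3.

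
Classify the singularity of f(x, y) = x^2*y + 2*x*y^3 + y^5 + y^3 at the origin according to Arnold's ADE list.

D4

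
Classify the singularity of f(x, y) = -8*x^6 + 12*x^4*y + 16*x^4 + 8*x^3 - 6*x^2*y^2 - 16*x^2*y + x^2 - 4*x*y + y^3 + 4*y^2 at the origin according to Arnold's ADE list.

A2

The Hessian of f at 0 has rank 1. Corank 1: A-series; mu = 2 gives A_2.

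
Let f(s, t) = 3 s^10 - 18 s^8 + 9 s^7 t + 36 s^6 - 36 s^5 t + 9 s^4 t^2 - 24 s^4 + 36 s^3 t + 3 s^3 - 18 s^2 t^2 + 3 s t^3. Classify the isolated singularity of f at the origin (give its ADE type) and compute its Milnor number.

Type E_7, Milnor number mu = 7.

The Hessian of f at 0 is [[0, 0], [0, 0]] with rank 0, so corank 2. A Groebner basis of the Jacobian ideal J(f) in C{s,t} is {3*s^2/4 + t^4 + t^3/4, s^3, s^2*t - s^2/4 - t^3/12, -s^2 + s*t^2 - t^3/3}; counting standard monomials gives mu = 7. Corank 2; j^3 = 3*s^3 is a perfect cube, so E-series; the 4-jet and mu = 7 give E_7.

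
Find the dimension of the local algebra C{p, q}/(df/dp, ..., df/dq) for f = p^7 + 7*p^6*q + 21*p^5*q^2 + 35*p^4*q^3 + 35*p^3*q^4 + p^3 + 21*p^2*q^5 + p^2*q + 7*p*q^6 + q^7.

8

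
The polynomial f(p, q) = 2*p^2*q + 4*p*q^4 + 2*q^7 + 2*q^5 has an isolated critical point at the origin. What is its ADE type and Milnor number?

Type D_6, Milnor number mu = 6.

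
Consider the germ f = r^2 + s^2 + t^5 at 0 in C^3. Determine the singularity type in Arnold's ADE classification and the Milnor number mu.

The Hessian of f at 0 is [[2, 0, 0], [0, 0, 0], [0, 0, 2]] with rank 2, so corank 1. A Groebner basis of the Jacobian ideal J(f) in C{s,t,r} is {t^4, s, r}; counting standard monomials gives mu = 4. Corank 1: A-series; mu = 4 gives A_4.

Type A_{4}, Milnor number mu = 4.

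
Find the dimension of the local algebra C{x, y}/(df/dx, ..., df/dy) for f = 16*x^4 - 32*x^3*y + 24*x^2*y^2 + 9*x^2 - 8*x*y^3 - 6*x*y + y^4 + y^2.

The Hessian of f at 0 is [[18, -6], [-6, 2]] with rank 1, so corank 1. A Groebner basis of the Jacobian ideal J(f) in C{x,y} is {y^3, x - y/3}; counting standard monomials gives mu = 3. Corank 1: A-series; mu = 3 gives A_3.

3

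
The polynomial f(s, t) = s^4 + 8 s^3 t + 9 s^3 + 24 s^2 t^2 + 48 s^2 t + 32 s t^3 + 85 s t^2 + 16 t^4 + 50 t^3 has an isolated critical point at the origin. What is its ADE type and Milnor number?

The Hessian of f at 0 has rank 0. Corank 2; j^3 = (s + 2*t)*(3*s + 5*t)^2 has shape L^2 M (L != M), so D-series; mu = 5 gives D_5.

Type D_{5}, Milnor number mu = 5.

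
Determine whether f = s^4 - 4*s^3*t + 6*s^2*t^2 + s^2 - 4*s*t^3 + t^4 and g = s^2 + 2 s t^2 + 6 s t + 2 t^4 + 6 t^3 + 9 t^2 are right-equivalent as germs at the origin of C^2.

Yes.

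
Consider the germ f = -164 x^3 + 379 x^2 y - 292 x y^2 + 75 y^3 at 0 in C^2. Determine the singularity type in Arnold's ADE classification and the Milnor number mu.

Type D_{4}, Milnor number mu = 4.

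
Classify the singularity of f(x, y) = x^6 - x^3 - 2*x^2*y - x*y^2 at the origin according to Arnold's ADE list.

D7

The Hessian of f at 0 has rank 0. Corank 2; j^3 = -x*(x + y)^2 has shape L^2 M (L != M), so D-series; mu = 7 gives D_7.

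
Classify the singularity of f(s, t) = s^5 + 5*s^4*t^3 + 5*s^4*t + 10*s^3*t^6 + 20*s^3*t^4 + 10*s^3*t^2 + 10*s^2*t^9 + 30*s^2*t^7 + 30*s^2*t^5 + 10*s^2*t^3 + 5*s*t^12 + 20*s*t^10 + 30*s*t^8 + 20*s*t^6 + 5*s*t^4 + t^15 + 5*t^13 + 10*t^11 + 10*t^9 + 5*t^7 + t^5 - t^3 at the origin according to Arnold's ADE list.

The Hessian of f at 0 has rank 0. Corank 2; j^3 = -t^3 is a perfect cube, so E-series; the 5-jet and mu = 8 give E_8.

E_{8}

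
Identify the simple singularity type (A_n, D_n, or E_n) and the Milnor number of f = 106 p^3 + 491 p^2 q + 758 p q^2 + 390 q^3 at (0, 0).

Type D_4, Milnor number mu = 4.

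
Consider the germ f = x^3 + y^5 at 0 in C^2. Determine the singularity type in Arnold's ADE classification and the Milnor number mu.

Type E_8, Milnor number mu = 8.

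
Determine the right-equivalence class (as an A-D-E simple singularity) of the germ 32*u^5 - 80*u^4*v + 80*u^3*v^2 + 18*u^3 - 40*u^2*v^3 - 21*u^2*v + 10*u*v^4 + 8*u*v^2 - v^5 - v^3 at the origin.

The Hessian of f at 0 is [[0, 0], [0, 0]] with rank 0, so corank 2. A Groebner basis of the Jacobian ideal J(f) in C{u,v} is {243*u*v/10 + v^4 - 81*v^2/10, u*v^2 - v^3/3, u^2 - 5*u*v/6 + v^2/6}; counting standard monomials gives mu = 6. Corank 2; j^3 = (2*u - v)*(3*u - v)^2 has shape L^2 M (L != M), so D-series; mu = 6 gives D_6.

D_{6}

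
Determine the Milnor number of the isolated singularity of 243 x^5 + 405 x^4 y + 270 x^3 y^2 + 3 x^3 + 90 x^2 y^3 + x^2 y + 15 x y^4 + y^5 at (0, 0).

6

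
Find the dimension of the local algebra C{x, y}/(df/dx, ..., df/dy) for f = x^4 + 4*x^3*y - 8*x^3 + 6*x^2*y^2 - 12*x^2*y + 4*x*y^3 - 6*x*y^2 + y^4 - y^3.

6

The Hessian of f at 0 is [[0, 0], [0, 0]] with rank 0, so corank 2. A Groebner basis of the Jacobian ideal J(f) in C{x,y} is {y^4, x*y^2 + 2*y^3/3, x^2 + x*y + y^2/4}; counting standard monomials gives mu = 6. Corank 2; j^3 = -(2*x + y)^3 is a perfect cube, so E-series; the 4-jet and mu = 6 give E_6.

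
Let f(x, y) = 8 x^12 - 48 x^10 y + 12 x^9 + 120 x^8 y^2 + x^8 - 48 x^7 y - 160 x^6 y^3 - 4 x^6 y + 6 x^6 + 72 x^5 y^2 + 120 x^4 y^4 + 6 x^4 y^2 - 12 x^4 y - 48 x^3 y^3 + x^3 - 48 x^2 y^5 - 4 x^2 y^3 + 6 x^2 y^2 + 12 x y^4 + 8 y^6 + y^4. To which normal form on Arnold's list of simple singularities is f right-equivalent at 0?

The Hessian of f at 0 is [[0, 0], [0, 0]] with rank 0, so corank 2. A Groebner basis of the Jacobian ideal J(f) in C{x,y} is {x^3, x^2*y, x^2/4 + x*y^2, y^3}; counting standard monomials gives mu = 6. Corank 2; j^3 = x^3 is a perfect cube, so E-series; the 4-jet and mu = 6 give E_6.

E6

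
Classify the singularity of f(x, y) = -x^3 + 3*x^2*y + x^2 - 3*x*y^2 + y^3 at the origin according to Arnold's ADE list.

The Hessian of f at 0 has rank 1. Corank 1: A-series; mu = 2 gives A_2.

A2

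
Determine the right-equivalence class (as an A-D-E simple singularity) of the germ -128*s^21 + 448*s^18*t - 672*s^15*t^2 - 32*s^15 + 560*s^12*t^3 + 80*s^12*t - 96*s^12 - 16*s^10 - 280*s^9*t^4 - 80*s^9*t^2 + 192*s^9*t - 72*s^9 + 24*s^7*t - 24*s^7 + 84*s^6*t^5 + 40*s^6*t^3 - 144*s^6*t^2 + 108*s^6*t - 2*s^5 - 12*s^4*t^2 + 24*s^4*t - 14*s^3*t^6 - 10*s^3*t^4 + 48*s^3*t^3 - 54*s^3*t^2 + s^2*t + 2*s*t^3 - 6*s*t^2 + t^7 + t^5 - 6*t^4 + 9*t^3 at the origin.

The Hessian of f at 0 is [[0, 0], [0, 0]] with rank 0, so corank 2. A Groebner basis of the Jacobian ideal J(f) in C{s,t} is {-158919*s^2/12802771 + s*t^3 - 3321*s*t^2/12802771 + 64240661*s*t/691349634 + 13288907*t^3/691349634 - 38495783*t^2/230449878, -79596*s^2/12802771 - 28007*s*t^2/12802771 + 556287*s*t/12802771 + t^4 + 162732*t^3/12802771 - 952497*t^2/12802771, s^3 - 1434208*s^2/12802771 - 347824606*s*t^2/12802771 + 51657991*s*t/76816626 + 4186820509*t^3/76816626 - 25842247*t^2/25605542, s^2*t - 159411*s^2/12802771 - 77055600*s*t^2/12802771 + 51675685*s*t/691349634 + 6260887015*t^3/691349634 - 25851103*t^2/230449878}; counting standard monomials gives mu = 8. Corank 2; j^3 = t*(s - 3*t)^2 has shape L^2 M (L != M), so D-series; mu = 8 gives D_8.

D8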